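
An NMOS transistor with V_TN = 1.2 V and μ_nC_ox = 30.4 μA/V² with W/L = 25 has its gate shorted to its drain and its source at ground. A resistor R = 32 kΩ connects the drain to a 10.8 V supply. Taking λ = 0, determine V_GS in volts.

With gate tied to drain, V_GS = V_DS ≥ V_GS − V_TN, so the device is in saturation.
k_n = μ_nC_ox · (W/L) = 0.76 mA/V².
KCL at the drain: ½ k_n (V_GS − V_TN)² = (V_DD − V_GS)/R.
Let x = V_GS − 1.2. Then 12.2 x² + x − 9.6 = 0, giving x = 0.848 V (positive root), so V_GS = 2.05 V.
I_D = (V_DD − V_GS)/R = (10.8 − 2.05) / 32 = 0.273 mA.

V_GS = 2.05 V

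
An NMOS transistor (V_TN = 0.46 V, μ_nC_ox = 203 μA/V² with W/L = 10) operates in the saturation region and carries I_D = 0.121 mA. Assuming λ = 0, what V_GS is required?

V_GS = 0.805 V

k_n = μ_nC_ox · (W/L) = 2.03 mA/V².
In saturation I_D = ½ k_n (V_GS − V_TN)², so V_GS − V_TN = √(2 I_D / k_n) = √(2 × 0.121 / 2.03) = 0.345 V.
V_GS = 0.46 + 0.345 = 0.805 V.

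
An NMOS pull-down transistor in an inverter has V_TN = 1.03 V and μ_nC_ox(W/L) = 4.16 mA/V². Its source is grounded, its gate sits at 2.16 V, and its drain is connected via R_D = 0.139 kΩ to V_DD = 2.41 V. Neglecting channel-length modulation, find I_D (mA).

V_GS = V_G = 2.16 V, so V_ov = 2.16 − 1.03 = 1.13 V.
Assume saturation: I_D = ½ k_n V_ov² = 0.5 × 4.16 × 1.13² = 2.66 mA, giving V_DS = V_DD − I_D R_D = 2.41 − 2.66 × 0.139 = 2.04 V.
V_DS = 2.04 V ≥ V_ov = 1.13 V, confirming saturation.

I_D = 2.66 mA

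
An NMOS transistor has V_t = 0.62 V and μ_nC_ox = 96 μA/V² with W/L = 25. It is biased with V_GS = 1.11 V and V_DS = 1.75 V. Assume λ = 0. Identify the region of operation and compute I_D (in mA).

Saturation; I_D = 0.288 mA

k_n = μ_nC_ox · (W/L) = 2.4 mA/V².
V_ov = V_GS − V_t = 1.11 − 0.62 = 0.49 V.
Since V_DS = 1.75 V ≥ V_ov = 0.49 V, the device is in saturation.
I_D = ½ k_n V_ov² = 0.5 × 2.4 × 0.49² = 0.288 mA.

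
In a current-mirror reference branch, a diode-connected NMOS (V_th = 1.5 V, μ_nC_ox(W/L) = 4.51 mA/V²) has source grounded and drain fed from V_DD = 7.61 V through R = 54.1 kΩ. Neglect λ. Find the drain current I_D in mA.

I_D = 0.109 mA

With gate tied to drain, V_GS = V_DS ≥ V_GS − V_th, so the device is in saturation.
KCL at the drain: ½ k_n (V_GS − V_th)² = (V_DD − V_GS)/R.
Let x = V_GS − 1.5. Then 122 x² + x − 6.11 = 0, giving x = 0.22 V (positive root), so V_GS = 1.72 V.
I_D = (V_DD − V_GS)/R = (7.61 − 1.72) / 54.1 = 0.109 mA.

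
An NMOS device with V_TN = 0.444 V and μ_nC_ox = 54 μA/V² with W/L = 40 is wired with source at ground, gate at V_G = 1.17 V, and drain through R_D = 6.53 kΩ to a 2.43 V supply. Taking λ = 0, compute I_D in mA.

V_GS = V_G = 1.17 V, so V_ov = 1.17 − 0.444 = 0.726 V.
k_n = μ_nC_ox · (W/L) = 2.16 mA/V².
Assume saturation: I_D = ½ k_n V_ov² = 0.5 × 2.16 × 0.726² = 0.569 mA, giving V_DS = V_DD − I_D R_D = 2.43 − 0.569 × 6.53 = -1.29 V.
But -1.29 V < V_ov = 0.726 V, so the device is actually in triode.
In triode I_D = k_n[V_ov V_DS − ½ V_DS²] and I_D = (V_DD − V_DS)/R_D. Equating: 7.05 V_DS² − 11.24 V_DS + 2.43 = 0, giving V_DS = 0.258 V (the root below V_ov).
I_D = (2.43 − 0.258) / 6.53 = 0.333 mA.

I_D = 0.333 mA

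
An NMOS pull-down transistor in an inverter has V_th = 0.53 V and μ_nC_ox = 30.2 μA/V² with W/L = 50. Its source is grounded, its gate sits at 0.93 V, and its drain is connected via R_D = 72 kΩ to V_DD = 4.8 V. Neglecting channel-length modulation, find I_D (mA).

I_D = 0.0649 mA

V_GS = V_G = 0.93 V, so V_ov = 0.93 − 0.53 = 0.4 V.
k_n = μ_nC_ox · (W/L) = 1.51 mA/V².
Assume saturation: I_D = ½ k_n V_ov² = 0.5 × 1.51 × 0.4² = 0.121 mA, giving V_DS = V_DD − I_D R_D = 4.8 − 0.121 × 72 = -3.9 V.
But -3.9 V < V_ov = 0.4 V, so the device is actually in triode.
In triode I_D = k_n[V_ov V_DS − ½ V_DS²] and I_D = (V_DD − V_DS)/R_D. Equating: 54.4 V_DS² − 44.49 V_DS + 4.8 = 0, giving V_DS = 0.128 V (the root below V_ov).
I_D = (4.8 − 0.128) / 72 = 0.0649 mA.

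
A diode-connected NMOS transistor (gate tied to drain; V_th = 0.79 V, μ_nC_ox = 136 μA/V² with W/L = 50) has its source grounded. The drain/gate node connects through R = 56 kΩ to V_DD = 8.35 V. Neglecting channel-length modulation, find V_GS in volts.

V_GS = 0.987 V

With gate tied to drain, V_GS = V_DS ≥ V_GS − V_th, so the device is in saturation.
k_n = μ_nC_ox · (W/L) = 6.8 mA/V².
KCL at the drain: ½ k_n (V_GS − V_th)² = (V_DD − V_GS)/R.
Let x = V_GS − 0.79. Then 190 x² + x − 7.56 = 0, giving x = 0.197 V (positive root), so V_GS = 0.987 V.
I_D = (V_DD − V_GS)/R = (8.35 − 0.987) / 56 = 0.131 mA.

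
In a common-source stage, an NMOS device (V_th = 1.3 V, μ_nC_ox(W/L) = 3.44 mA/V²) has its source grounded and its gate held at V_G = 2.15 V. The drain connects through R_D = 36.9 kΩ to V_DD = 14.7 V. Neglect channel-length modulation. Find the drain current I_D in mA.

V_GS = V_G = 2.15 V, so V_ov = 2.15 − 1.3 = 0.85 V.
Assume saturation: I_D = ½ k_n V_ov² = 0.5 × 3.44 × 0.85² = 1.24 mA, giving V_DS = V_DD − I_D R_D = 14.7 − 1.24 × 36.9 = -31.2 V.
But -31.2 V < V_ov = 0.85 V, so the device is actually in triode.
In triode I_D = k_n[V_ov V_DS − ½ V_DS²] and I_D = (V_DD − V_DS)/R_D. Equating: 63.5 V_DS² − 108.9 V_DS + 14.7 = 0, giving V_DS = 0.148 V (the root below V_ov).
I_D = (14.7 − 0.148) / 36.9 = 0.394 mA.

I_D = 0.394 mA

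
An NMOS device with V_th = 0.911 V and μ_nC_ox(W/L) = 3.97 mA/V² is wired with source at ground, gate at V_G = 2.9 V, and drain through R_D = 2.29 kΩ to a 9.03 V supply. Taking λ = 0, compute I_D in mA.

I_D = 3.71 mA

V_GS = V_G = 2.9 V, so V_ov = 2.9 − 0.911 = 1.99 V.
Assume saturation: I_D = ½ k_n V_ov² = 0.5 × 3.97 × 1.99² = 7.85 mA, giving V_DS = V_DD − I_D R_D = 9.03 − 7.85 × 2.29 = -8.95 V.
But -8.95 V < V_ov = 1.99 V, so the device is actually in triode.
In triode I_D = k_n[V_ov V_DS − ½ V_DS²] and I_D = (V_DD − V_DS)/R_D. Equating: 4.55 V_DS² − 19.08 V_DS + 9.03 = 0, giving V_DS = 0.544 V (the root below V_ov).
I_D = (9.03 − 0.544) / 2.29 = 3.71 mA.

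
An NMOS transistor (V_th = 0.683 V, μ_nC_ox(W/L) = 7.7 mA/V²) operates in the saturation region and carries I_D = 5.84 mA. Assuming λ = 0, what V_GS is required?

In saturation I_D = ½ k_n (V_GS − V_th)², so V_GS − V_th = √(2 I_D / k_n) = √(2 × 5.84 / 7.7) = 1.23 V.
V_GS = 0.683 + 1.23 = 1.91 V.

V_GS = 1.91 V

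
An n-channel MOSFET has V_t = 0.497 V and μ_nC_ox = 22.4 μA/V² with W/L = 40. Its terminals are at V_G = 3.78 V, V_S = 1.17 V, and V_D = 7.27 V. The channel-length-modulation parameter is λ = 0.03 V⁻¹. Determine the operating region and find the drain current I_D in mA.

V_GS = V_G − V_S = 3.78 − 1.17 = 2.61 V; V_DS = V_D − V_S = 7.27 − 1.17 = 6.1 V.
k_n = μ_nC_ox · (W/L) = 0.896 mA/V².
V_ov = V_GS − V_t = 2.61 − 0.497 = 2.11 V.
Since V_DS = 6.1 V ≥ V_ov = 2.11 V, the device is in saturation.
I_D = ½ k_n V_ov² (1 + λ V_DS) = 0.5 × 0.896 × 2.11² × (1 + 0.03 × 6.1) = 2.37 mA.

Saturation; I_D = 2.37 mA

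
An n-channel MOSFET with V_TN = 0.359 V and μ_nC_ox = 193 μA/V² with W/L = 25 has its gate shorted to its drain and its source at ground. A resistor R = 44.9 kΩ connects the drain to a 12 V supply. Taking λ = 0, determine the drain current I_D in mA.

With gate tied to drain, V_GS = V_DS ≥ V_GS − V_TN, so the device is in saturation.
k_n = μ_nC_ox · (W/L) = 4.825 mA/V².
KCL at the drain: ½ k_n (V_GS − V_TN)² = (V_DD − V_GS)/R.
Let x = V_GS − 0.359. Then 108 x² + x − 11.64 = 0, giving x = 0.323 V (positive root), so V_GS = 0.682 V.
I_D = (V_DD − V_GS)/R = (12 − 0.682) / 44.9 = 0.252 mA.

I_D = 0.252 mA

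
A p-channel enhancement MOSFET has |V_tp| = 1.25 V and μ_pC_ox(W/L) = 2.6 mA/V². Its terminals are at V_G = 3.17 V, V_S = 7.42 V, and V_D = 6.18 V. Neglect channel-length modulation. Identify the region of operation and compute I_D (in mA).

Triode; I_D = 7.67 mA

V_SG = V_S − V_G = 7.42 − 3.17 = 4.25 V; V_SD = V_S − V_D = 7.42 − 6.18 = 1.24 V.
V_ov = V_SG − |V_tp| = 4.25 − 1.25 = 3 V.
Since V_SD = 1.24 V < V_ov = 3 V, the device is in the triode region.
I_D = k_p [V_ov · V_SD − ½ V_SD²] = 2.6 × [3 × 1.24 − 0.5 × 1.24²] = 7.67 mA.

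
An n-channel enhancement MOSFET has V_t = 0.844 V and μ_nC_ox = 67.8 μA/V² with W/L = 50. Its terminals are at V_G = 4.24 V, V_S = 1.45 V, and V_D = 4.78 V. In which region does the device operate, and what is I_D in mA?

Saturation; I_D = 6.42 mA

V_GS = V_G − V_S = 4.24 − 1.45 = 2.79 V; V_DS = V_D − V_S = 4.78 − 1.45 = 3.33 V.
k_n = μ_nC_ox · (W/L) = 3.39 mA/V².
V_ov = V_GS − V_t = 2.79 − 0.844 = 1.95 V.
Since V_DS = 3.33 V ≥ V_ov = 1.95 V, the device is in saturation.
I_D = ½ k_n V_ov² = 0.5 × 3.39 × 1.95² = 6.42 mA.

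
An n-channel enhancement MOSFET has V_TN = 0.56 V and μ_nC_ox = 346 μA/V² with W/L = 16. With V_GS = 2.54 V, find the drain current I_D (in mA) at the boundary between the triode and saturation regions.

I_D = 10.9 mA

At the boundary V_DS = V_ov = V_GS − V_TN = 2.54 − 0.56 = 1.98 V.
k_n = μ_nC_ox · (W/L) = 5.536 mA/V².
I_D = ½ k_n V_ov² = 0.5 × 5.536 × 1.98² = 10.9 mA.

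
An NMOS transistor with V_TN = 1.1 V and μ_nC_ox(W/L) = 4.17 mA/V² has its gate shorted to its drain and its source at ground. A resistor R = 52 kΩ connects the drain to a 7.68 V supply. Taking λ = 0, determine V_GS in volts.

With gate tied to drain, V_GS = V_DS ≥ V_GS − V_TN, so the device is in saturation.
KCL at the drain: ½ k_n (V_GS − V_TN)² = (V_DD − V_GS)/R.
Let x = V_GS − 1.1. Then 108 x² + x − 6.58 = 0, giving x = 0.242 V (positive root), so V_GS = 1.34 V.
I_D = (V_DD − V_GS)/R = (7.68 − 1.34) / 52 = 0.122 mA.

V_GS = 1.34 V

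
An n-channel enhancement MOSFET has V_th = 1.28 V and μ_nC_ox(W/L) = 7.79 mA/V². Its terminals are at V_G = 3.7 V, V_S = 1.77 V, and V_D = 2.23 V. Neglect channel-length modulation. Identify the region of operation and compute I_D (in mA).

Triode; I_D = 1.51 mA

V_GS = V_G − V_S = 3.7 − 1.77 = 1.93 V; V_DS = V_D − V_S = 2.23 − 1.77 = 0.46 V.
V_ov = V_GS − V_th = 1.93 − 1.28 = 0.65 V.
Since V_DS = 0.46 V < V_ov = 0.65 V, the device is in the triode region.
I_D = k_n [V_ov · V_DS − ½ V_DS²] = 7.79 × [0.65 × 0.46 − 0.5 × 0.46²] = 1.51 mA.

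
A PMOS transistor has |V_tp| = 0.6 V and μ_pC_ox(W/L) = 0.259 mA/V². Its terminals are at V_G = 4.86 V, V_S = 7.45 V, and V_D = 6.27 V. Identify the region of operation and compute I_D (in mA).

V_SG = V_S − V_G = 7.45 − 4.86 = 2.59 V; V_SD = V_S − V_D = 7.45 − 6.27 = 1.18 V.
V_ov = V_SG − |V_tp| = 2.59 − 0.6 = 1.99 V.
Since V_SD = 1.18 V < V_ov = 1.99 V, the device is in the triode region.
I_D = k_p [V_ov · V_SD − ½ V_SD²] = 0.259 × [1.99 × 1.18 − 0.5 × 1.18²] = 0.428 mA.

Triode; I_D = 0.428 mA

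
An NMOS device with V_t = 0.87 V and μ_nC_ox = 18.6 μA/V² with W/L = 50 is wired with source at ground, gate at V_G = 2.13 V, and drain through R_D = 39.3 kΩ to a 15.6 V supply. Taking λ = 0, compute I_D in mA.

I_D = 0.387 mA

V_GS = V_G = 2.13 V, so V_ov = 2.13 − 0.87 = 1.26 V.
k_n = μ_nC_ox · (W/L) = 0.93 mA/V².
Assume saturation: I_D = ½ k_n V_ov² = 0.5 × 0.93 × 1.26² = 0.738 mA, giving V_DS = V_DD − I_D R_D = 15.6 − 0.738 × 39.3 = -13.4 V.
But -13.4 V < V_ov = 1.26 V, so the device is actually in triode.
In triode I_D = k_n[V_ov V_DS − ½ V_DS²] and I_D = (V_DD − V_DS)/R_D. Equating: 18.3 V_DS² − 47.05 V_DS + 15.6 = 0, giving V_DS = 0.391 V (the root below V_ov).
I_D = (15.6 − 0.391) / 39.3 = 0.387 mA.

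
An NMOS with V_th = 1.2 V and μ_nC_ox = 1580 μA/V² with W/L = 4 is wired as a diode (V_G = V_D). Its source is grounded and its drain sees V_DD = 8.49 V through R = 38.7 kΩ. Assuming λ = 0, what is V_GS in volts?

V_GS = 1.44 V

With gate tied to drain, V_GS = V_DS ≥ V_GS − V_th, so the device is in saturation.
k_n = μ_nC_ox · (W/L) = 6.32 mA/V².
KCL at the drain: ½ k_n (V_GS − V_th)² = (V_DD − V_GS)/R.
Let x = V_GS − 1.2. Then 122 x² + x − 7.29 = 0, giving x = 0.24 V (positive root), so V_GS = 1.44 V.
I_D = (V_DD − V_GS)/R = (8.49 − 1.44) / 38.7 = 0.182 mA.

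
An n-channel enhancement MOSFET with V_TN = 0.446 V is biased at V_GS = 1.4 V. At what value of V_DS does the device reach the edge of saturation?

V_DS,sat = 0.954 V

The boundary between triode and saturation is V_DS = V_GS − V_TN = V_ov.
V_ov = 1.4 − 0.446 = 0.954 V.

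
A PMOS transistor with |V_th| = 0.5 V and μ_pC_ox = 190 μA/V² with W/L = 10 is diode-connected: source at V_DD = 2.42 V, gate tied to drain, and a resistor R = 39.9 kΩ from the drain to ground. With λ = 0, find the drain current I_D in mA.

With gate tied to drain, V_SG = V_SD ≥ V_SG − |V_th|, so the device is in saturation.
k_p = μ_pC_ox · (W/L) = 1.9 mA/V².
KCL at the drain: ½ k_p (V_SG − |V_th|)² = (V_DD − V_SG)/R.
Let x = V_SG − 0.5. Then 37.9 x² + x − 1.92 = 0, giving x = 0.212 V (positive root), so V_SG = 0.712 V.
I_D = (V_DD − V_SG)/R = (2.42 − 0.712) / 39.9 = 0.0428 mA.

I_D = 0.0428 mA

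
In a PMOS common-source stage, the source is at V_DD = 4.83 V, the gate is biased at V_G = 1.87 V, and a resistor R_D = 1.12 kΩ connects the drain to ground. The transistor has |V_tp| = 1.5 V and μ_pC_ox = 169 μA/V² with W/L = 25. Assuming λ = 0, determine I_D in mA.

I_D = 3.59 mA

V_SG = V_DD − V_G = 4.83 − 1.87 = 2.96 V, so V_ov = 2.96 − 1.5 = 1.46 V.
k_p = μ_pC_ox · (W/L) = 4.225 mA/V².
Assume saturation: I_D = ½ k_p V_ov² = 0.5 × 4.225 × 1.46² = 4.5 mA, giving V_SD = V_DD − I_D R_D = 4.83 − 4.5 × 1.12 = -0.213 V.
But -0.213 V < V_ov = 1.46 V, so the device is actually in triode.
In triode I_D = k_p[V_ov V_SD − ½ V_SD²] and I_D = (V_DD − V_SD)/R_D. Equating: 2.37 V_SD² − 7.909 V_SD + 4.83 = 0, giving V_SD = 0.804 V (the root below V_ov).
I_D = (4.83 − 0.804) / 1.12 = 3.59 mA.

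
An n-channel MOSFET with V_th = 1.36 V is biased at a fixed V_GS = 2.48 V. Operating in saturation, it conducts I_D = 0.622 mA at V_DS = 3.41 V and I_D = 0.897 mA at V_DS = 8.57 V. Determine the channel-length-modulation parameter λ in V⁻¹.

With V_GS fixed, I_D ∝ (1 + λ V_DS) in saturation, so I_D2/I_D1 = (1 + λ V_DS2)/(1 + λ V_DS1).
0.897/0.622 = 1.442 = (1 + 8.57 λ)/(1 + 3.41 λ).
Solving: λ (I_D1 V_DS2 − I_D2 V_DS1) = I_D2 − I_D1, so λ = (0.897 − 0.622) / (0.622 × 8.57 − 0.897 × 3.41) = 0.275 / 2.27 = 0.121 V⁻¹.

λ = 0.121 V⁻¹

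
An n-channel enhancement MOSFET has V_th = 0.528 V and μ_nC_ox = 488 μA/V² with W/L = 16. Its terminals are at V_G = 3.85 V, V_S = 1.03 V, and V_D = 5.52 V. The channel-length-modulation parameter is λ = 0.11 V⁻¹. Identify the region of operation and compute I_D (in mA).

Saturation; I_D = 30.6 mA

V_GS = V_G − V_S = 3.85 − 1.03 = 2.82 V; V_DS = V_D − V_S = 5.52 − 1.03 = 4.49 V.
k_n = μ_nC_ox · (W/L) = 7.808 mA/V².
V_ov = V_GS − V_th = 2.82 − 0.528 = 2.29 V.
Since V_DS = 4.49 V ≥ V_ov = 2.29 V, the device is in saturation.
I_D = ½ k_n V_ov² (1 + λ V_DS) = 0.5 × 7.808 × 2.29² × (1 + 0.11 × 4.49) = 30.6 mA.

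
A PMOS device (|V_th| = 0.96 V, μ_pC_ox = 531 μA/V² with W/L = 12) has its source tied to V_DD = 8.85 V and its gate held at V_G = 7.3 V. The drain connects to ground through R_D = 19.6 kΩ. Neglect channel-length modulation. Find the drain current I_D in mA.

V_SG = V_DD − V_G = 8.85 − 7.3 = 1.55 V, so V_ov = 1.55 − 0.96 = 0.59 V.
k_p = μ_pC_ox · (W/L) = 6.372 mA/V².
Assume saturation: I_D = ½ k_p V_ov² = 0.5 × 6.372 × 0.59² = 1.11 mA, giving V_SD = V_DD − I_D R_D = 8.85 − 1.11 × 19.6 = -12.9 V.
But -12.9 V < V_ov = 0.59 V, so the device is actually in triode.
In triode I_D = k_p[V_ov V_SD − ½ V_SD²] and I_D = (V_DD − V_SD)/R_D. Equating: 62.4 V_SD² − 74.69 V_SD + 8.85 = 0, giving V_SD = 0.133 V (the root below V_ov).
I_D = (8.85 − 0.133) / 19.6 = 0.445 mA.

I_D = 0.445 mA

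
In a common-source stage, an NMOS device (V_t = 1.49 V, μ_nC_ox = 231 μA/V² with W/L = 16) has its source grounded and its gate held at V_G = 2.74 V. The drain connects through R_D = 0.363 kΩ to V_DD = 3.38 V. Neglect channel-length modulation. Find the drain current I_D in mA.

V_GS = V_G = 2.74 V, so V_ov = 2.74 − 1.49 = 1.25 V.
k_n = μ_nC_ox · (W/L) = 3.696 mA/V².
Assume saturation: I_D = ½ k_n V_ov² = 0.5 × 3.696 × 1.25² = 2.89 mA, giving V_DS = V_DD − I_D R_D = 3.38 − 2.89 × 0.363 = 2.33 V.
V_DS = 2.33 V ≥ V_ov = 1.25 V, confirming saturation.

I_D = 2.89 mA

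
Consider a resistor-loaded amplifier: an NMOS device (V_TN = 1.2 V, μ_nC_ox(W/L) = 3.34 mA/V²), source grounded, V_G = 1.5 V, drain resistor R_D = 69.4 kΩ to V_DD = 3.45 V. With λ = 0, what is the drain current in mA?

I_D = 0.0489 mA

V_GS = V_G = 1.5 V, so V_ov = 1.5 − 1.2 = 0.3 V.
Assume saturation: I_D = ½ k_n V_ov² = 0.5 × 3.34 × 0.3² = 0.15 mA, giving V_DS = V_DD − I_D R_D = 3.45 − 0.15 × 69.4 = -6.98 V.
But -6.98 V < V_ov = 0.3 V, so the device is actually in triode.
In triode I_D = k_n[V_ov V_DS − ½ V_DS²] and I_D = (V_DD − V_DS)/R_D. Equating: 116 V_DS² − 70.54 V_DS + 3.45 = 0, giving V_DS = 0.0536 V (the root below V_ov).
I_D = (3.45 − 0.0536) / 69.4 = 0.0489 mA.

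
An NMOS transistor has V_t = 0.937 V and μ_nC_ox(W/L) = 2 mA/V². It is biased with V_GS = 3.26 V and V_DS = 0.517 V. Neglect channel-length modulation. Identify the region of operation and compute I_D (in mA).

V_ov = V_GS − V_t = 3.26 − 0.937 = 2.32 V.
Since V_DS = 0.517 V < V_ov = 2.32 V, the device is in the triode region.
I_D = k_n [V_ov · V_DS − ½ V_DS²] = 2 × [2.32 × 0.517 − 0.5 × 0.517²] = 2.13 mA.

Triode; I_D = 2.13 mA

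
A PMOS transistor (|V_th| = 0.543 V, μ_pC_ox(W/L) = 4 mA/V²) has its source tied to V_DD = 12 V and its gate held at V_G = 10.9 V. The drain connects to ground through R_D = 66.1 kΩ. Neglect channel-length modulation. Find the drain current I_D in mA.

V_SG = V_DD − V_G = 12 − 10.9 = 1.1 V, so V_ov = 1.1 − 0.543 = 0.557 V.
Assume saturation: I_D = ½ k_p V_ov² = 0.5 × 4 × 0.557² = 0.62 mA, giving V_SD = V_DD − I_D R_D = 12 − 0.62 × 66.1 = -29 V.
But -29 V < V_ov = 0.557 V, so the device is actually in triode.
In triode I_D = k_p[V_ov V_SD − ½ V_SD²] and I_D = (V_DD − V_SD)/R_D. Equating: 132 V_SD² − 148.3 V_SD + 12 = 0, giving V_SD = 0.0878 V (the root below V_ov).
I_D = (12 − 0.0878) / 66.1 = 0.18 mA.

I_D = 0.180 mA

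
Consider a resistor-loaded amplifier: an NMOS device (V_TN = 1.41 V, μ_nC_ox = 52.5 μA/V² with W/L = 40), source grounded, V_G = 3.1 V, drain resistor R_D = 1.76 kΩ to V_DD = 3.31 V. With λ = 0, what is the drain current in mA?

V_GS = V_G = 3.1 V, so V_ov = 3.1 − 1.41 = 1.69 V.
k_n = μ_nC_ox · (W/L) = 2.1 mA/V².
Assume saturation: I_D = ½ k_n V_ov² = 0.5 × 2.1 × 1.69² = 3 mA, giving V_DS = V_DD − I_D R_D = 3.31 − 3 × 1.76 = -1.97 V.
But -1.97 V < V_ov = 1.69 V, so the device is actually in triode.
In triode I_D = k_n[V_ov V_DS − ½ V_DS²] and I_D = (V_DD − V_DS)/R_D. Equating: 1.85 V_DS² − 7.246 V_DS + 3.31 = 0, giving V_DS = 0.528 V (the root below V_ov).
I_D = (3.31 − 0.528) / 1.76 = 1.58 mA.

I_D = 1.58 mA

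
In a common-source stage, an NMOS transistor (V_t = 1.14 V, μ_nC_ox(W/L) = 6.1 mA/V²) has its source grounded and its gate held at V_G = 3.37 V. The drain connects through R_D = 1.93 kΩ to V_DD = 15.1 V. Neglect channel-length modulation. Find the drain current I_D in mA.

I_D = 7.49 mA

V_GS = V_G = 3.37 V, so V_ov = 3.37 − 1.14 = 2.23 V.
Assume saturation: I_D = ½ k_n V_ov² = 0.5 × 6.1 × 2.23² = 15.2 mA, giving V_DS = V_DD − I_D R_D = 15.1 − 15.2 × 1.93 = -14.2 V.
But -14.2 V < V_ov = 2.23 V, so the device is actually in triode.
In triode I_D = k_n[V_ov V_DS − ½ V_DS²] and I_D = (V_DD − V_DS)/R_D. Equating: 5.89 V_DS² − 27.25 V_DS + 15.1 = 0, giving V_DS = 0.643 V (the root below V_ov).
I_D = (15.1 − 0.643) / 1.93 = 7.49 mA.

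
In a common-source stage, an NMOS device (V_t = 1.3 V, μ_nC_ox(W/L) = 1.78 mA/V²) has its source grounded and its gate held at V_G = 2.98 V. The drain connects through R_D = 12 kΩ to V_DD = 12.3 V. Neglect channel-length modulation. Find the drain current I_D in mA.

I_D = 0.994 mA

V_GS = V_G = 2.98 V, so V_ov = 2.98 − 1.3 = 1.68 V.
Assume saturation: I_D = ½ k_n V_ov² = 0.5 × 1.78 × 1.68² = 2.51 mA, giving V_DS = V_DD − I_D R_D = 12.3 − 2.51 × 12 = -17.8 V.
But -17.8 V < V_ov = 1.68 V, so the device is actually in triode.
In triode I_D = k_n[V_ov V_DS − ½ V_DS²] and I_D = (V_DD − V_DS)/R_D. Equating: 10.7 V_DS² − 36.88 V_DS + 12.3 = 0, giving V_DS = 0.374 V (the root below V_ov).
I_D = (12.3 − 0.374) / 12 = 0.994 mA.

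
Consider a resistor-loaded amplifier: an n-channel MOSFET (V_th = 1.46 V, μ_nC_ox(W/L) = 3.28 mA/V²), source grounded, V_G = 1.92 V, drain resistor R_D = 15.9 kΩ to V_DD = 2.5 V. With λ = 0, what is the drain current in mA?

I_D = 0.150 mA

V_GS = V_G = 1.92 V, so V_ov = 1.92 − 1.46 = 0.46 V.
Assume saturation: I_D = ½ k_n V_ov² = 0.5 × 3.28 × 0.46² = 0.347 mA, giving V_DS = V_DD − I_D R_D = 2.5 − 0.347 × 15.9 = -3.02 V.
But -3.02 V < V_ov = 0.46 V, so the device is actually in triode.
In triode I_D = k_n[V_ov V_DS − ½ V_DS²] and I_D = (V_DD − V_DS)/R_D. Equating: 26.1 V_DS² − 24.99 V_DS + 2.5 = 0, giving V_DS = 0.113 V (the root below V_ov).
I_D = (2.5 − 0.113) / 15.9 = 0.15 mA.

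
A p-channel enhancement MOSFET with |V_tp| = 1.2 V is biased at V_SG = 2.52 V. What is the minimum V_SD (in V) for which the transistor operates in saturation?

V_SD,sat = 1.32 V

The boundary between triode and saturation is V_SD = V_SG − |V_tp| = V_ov.
V_ov = 2.52 − 1.2 = 1.32 V.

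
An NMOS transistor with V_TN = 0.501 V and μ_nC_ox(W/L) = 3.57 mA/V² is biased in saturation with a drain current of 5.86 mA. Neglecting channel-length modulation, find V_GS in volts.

V_GS = 2.31 V

In saturation I_D = ½ k_n (V_GS − V_TN)², so V_GS − V_TN = √(2 I_D / k_n) = √(2 × 5.86 / 3.57) = 1.81 V.
V_GS = 0.501 + 1.81 = 2.31 V.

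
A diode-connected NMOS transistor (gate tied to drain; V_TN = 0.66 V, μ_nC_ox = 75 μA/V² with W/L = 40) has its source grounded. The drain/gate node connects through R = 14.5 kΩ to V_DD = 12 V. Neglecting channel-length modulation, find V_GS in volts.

V_GS = 1.36 V

With gate tied to drain, V_GS = V_DS ≥ V_GS − V_TN, so the device is in saturation.
k_n = μ_nC_ox · (W/L) = 3 mA/V².
KCL at the drain: ½ k_n (V_GS − V_TN)² = (V_DD − V_GS)/R.
Let x = V_GS − 0.66. Then 21.8 x² + x − 11.34 = 0, giving x = 0.699 V (positive root), so V_GS = 1.36 V.
I_D = (V_DD − V_GS)/R = (12 − 1.36) / 14.5 = 0.734 mA.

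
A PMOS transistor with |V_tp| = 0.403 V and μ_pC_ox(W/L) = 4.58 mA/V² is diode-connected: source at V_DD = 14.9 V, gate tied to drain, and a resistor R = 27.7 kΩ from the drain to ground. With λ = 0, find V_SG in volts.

V_SG = 0.873 V

With gate tied to drain, V_SG = V_SD ≥ V_SG − |V_tp|, so the device is in saturation.
KCL at the drain: ½ k_p (V_SG − |V_tp|)² = (V_DD − V_SG)/R.
Let x = V_SG − 0.403. Then 63.4 x² + x − 14.5 = 0, giving x = 0.47 V (positive root), so V_SG = 0.873 V.
I_D = (V_DD − V_SG)/R = (14.9 − 0.873) / 27.7 = 0.506 mA.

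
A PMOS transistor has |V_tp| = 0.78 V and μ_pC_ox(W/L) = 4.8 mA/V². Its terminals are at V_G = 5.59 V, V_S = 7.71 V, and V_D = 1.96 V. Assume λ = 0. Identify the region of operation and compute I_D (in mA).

Saturation; I_D = 4.31 mA

V_SG = V_S − V_G = 7.71 − 5.59 = 2.12 V; V_SD = V_S − V_D = 7.71 − 1.96 = 5.75 V.
V_ov = V_SG − |V_tp| = 2.12 − 0.78 = 1.34 V.
Since V_SD = 5.75 V ≥ V_ov = 1.34 V, the device is in saturation.
I_D = ½ k_p V_ov² = 0.5 × 4.8 × 1.34² = 4.31 mA.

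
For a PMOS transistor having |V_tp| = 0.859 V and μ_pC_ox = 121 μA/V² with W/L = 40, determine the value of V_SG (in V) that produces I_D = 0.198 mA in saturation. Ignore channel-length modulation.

V_SG = 1.15 V

k_p = μ_pC_ox · (W/L) = 4.84 mA/V².
In saturation I_D = ½ k_p (V_SG − |V_tp|)², so V_SG − |V_tp| = √(2 I_D / k_p) = √(2 × 0.198 / 4.84) = 0.286 V.
V_SG = 0.859 + 0.286 = 1.15 V.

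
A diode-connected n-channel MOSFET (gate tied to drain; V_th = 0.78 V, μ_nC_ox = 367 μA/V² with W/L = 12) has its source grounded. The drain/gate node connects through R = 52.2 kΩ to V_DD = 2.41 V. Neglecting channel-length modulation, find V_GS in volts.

V_GS = 0.895 V

With gate tied to drain, V_GS = V_DS ≥ V_GS − V_th, so the device is in saturation.
k_n = μ_nC_ox · (W/L) = 4.404 mA/V².
KCL at the drain: ½ k_n (V_GS − V_th)² = (V_DD − V_GS)/R.
Let x = V_GS − 0.78. Then 115 x² + x − 1.63 = 0, giving x = 0.115 V (positive root), so V_GS = 0.895 V.
I_D = (V_DD − V_GS)/R = (2.41 − 0.895) / 52.2 = 0.029 mA.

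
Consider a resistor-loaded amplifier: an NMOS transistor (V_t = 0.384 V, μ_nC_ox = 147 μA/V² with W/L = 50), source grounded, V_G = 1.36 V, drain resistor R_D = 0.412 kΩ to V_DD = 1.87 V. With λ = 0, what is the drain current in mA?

I_D = 3.03 mA

V_GS = V_G = 1.36 V, so V_ov = 1.36 − 0.384 = 0.976 V.
k_n = μ_nC_ox · (W/L) = 7.35 mA/V².
Assume saturation: I_D = ½ k_n V_ov² = 0.5 × 7.35 × 0.976² = 3.5 mA, giving V_DS = V_DD − I_D R_D = 1.87 − 3.5 × 0.412 = 0.428 V.
But 0.428 V < V_ov = 0.976 V, so the device is actually in triode.
In triode I_D = k_n[V_ov V_DS − ½ V_DS²] and I_D = (V_DD − V_DS)/R_D. Equating: 1.51 V_DS² − 3.956 V_DS + 1.87 = 0, giving V_DS = 0.62 V (the root below V_ov).
I_D = (1.87 − 0.62) / 0.412 = 3.03 mA.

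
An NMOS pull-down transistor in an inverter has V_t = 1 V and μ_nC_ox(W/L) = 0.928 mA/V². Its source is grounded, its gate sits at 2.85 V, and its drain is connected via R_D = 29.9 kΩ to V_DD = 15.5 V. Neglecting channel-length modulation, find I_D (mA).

I_D = 0.508 mA

V_GS = V_G = 2.85 V, so V_ov = 2.85 − 1 = 1.85 V.
Assume saturation: I_D = ½ k_n V_ov² = 0.5 × 0.928 × 1.85² = 1.59 mA, giving V_DS = V_DD − I_D R_D = 15.5 − 1.59 × 29.9 = -32 V.
But -32 V < V_ov = 1.85 V, so the device is actually in triode.
In triode I_D = k_n[V_ov V_DS − ½ V_DS²] and I_D = (V_DD − V_DS)/R_D. Equating: 13.9 V_DS² − 52.33 V_DS + 15.5 = 0, giving V_DS = 0.324 V (the root below V_ov).
I_D = (15.5 − 0.324) / 29.9 = 0.508 mA.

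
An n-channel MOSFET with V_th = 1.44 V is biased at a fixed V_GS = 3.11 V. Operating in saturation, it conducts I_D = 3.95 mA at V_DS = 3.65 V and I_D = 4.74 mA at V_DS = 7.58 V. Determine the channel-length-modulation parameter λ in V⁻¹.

With V_GS fixed, I_D ∝ (1 + λ V_DS) in saturation, so I_D2/I_D1 = (1 + λ V_DS2)/(1 + λ V_DS1).
4.74/3.95 = 1.2 = (1 + 7.58 λ)/(1 + 3.65 λ).
Solving: λ (I_D1 V_DS2 − I_D2 V_DS1) = I_D2 − I_D1, so λ = (4.74 − 3.95) / (3.95 × 7.58 − 4.74 × 3.65) = 0.79 / 12.6 = 0.0625 V⁻¹.

λ = 0.0625 V⁻¹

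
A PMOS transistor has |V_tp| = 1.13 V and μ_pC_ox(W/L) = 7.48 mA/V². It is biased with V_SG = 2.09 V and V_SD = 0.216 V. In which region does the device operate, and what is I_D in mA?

V_ov = V_SG − |V_tp| = 2.09 − 1.13 = 0.96 V.
Since V_SD = 0.216 V < V_ov = 0.96 V, the device is in the triode region.
I_D = k_p [V_ov · V_SD − ½ V_SD²] = 7.48 × [0.96 × 0.216 − 0.5 × 0.216²] = 1.38 mA.

Triode; I_D = 1.38 mA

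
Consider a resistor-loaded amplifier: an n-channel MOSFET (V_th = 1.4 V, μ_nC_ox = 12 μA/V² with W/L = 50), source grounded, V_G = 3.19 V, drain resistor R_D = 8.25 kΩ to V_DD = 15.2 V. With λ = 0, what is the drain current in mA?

I_D = 0.961 mA

V_GS = V_G = 3.19 V, so V_ov = 3.19 − 1.4 = 1.79 V.
k_n = μ_nC_ox · (W/L) = 0.6 mA/V².
Assume saturation: I_D = ½ k_n V_ov² = 0.5 × 0.6 × 1.79² = 0.961 mA, giving V_DS = V_DD − I_D R_D = 15.2 − 0.961 × 8.25 = 7.27 V.
V_DS = 7.27 V ≥ V_ov = 1.79 V, confirming saturation.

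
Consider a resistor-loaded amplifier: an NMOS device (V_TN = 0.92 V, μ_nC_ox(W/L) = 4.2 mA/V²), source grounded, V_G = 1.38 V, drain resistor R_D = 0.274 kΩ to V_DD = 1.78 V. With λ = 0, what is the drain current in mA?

V_GS = V_G = 1.38 V, so V_ov = 1.38 − 0.92 = 0.46 V.
Assume saturation: I_D = ½ k_n V_ov² = 0.5 × 4.2 × 0.46² = 0.444 mA, giving V_DS = V_DD − I_D R_D = 1.78 − 0.444 × 0.274 = 1.66 V.
V_DS = 1.66 V ≥ V_ov = 0.46 V, confirming saturation.

I_D = 0.444 mA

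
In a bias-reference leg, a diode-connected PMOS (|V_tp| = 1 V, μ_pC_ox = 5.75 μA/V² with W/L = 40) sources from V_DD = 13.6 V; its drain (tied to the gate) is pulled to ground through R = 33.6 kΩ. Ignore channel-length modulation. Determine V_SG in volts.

With gate tied to drain, V_SG = V_SD ≥ V_SG − |V_tp|, so the device is in saturation.
k_p = μ_pC_ox · (W/L) = 0.23 mA/V².
KCL at the drain: ½ k_p (V_SG − |V_tp|)² = (V_DD − V_SG)/R.
Let x = V_SG − 1. Then 3.86 x² + x − 12.6 = 0, giving x = 1.68 V (positive root), so V_SG = 2.68 V.
I_D = (V_DD − V_SG)/R = (13.6 − 2.68) / 33.6 = 0.325 mA.

V_SG = 2.68 V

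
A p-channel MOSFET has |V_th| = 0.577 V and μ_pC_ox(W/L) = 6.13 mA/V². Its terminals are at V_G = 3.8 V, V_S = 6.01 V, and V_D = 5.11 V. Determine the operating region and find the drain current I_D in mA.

Triode; I_D = 6.53 mA

V_SG = V_S − V_G = 6.01 − 3.8 = 2.21 V; V_SD = V_S − V_D = 6.01 − 5.11 = 0.9 V.
V_ov = V_SG − |V_th| = 2.21 − 0.577 = 1.63 V.
Since V_SD = 0.9 V < V_ov = 1.63 V, the device is in the triode region.
I_D = k_p [V_ov · V_SD − ½ V_SD²] = 6.13 × [1.63 × 0.9 − 0.5 × 0.9²] = 6.53 mA.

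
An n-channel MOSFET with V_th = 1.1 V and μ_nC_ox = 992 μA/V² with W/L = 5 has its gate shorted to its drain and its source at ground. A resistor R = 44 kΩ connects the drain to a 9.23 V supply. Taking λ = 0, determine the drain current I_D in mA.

I_D = 0.179 mA

With gate tied to drain, V_GS = V_DS ≥ V_GS − V_th, so the device is in saturation.
k_n = μ_nC_ox · (W/L) = 4.96 mA/V².
KCL at the drain: ½ k_n (V_GS − V_th)² = (V_DD − V_GS)/R.
Let x = V_GS − 1.1. Then 109 x² + x − 8.13 = 0, giving x = 0.268 V (positive root), so V_GS = 1.37 V.
I_D = (V_DD − V_GS)/R = (9.23 − 1.37) / 44 = 0.179 mA.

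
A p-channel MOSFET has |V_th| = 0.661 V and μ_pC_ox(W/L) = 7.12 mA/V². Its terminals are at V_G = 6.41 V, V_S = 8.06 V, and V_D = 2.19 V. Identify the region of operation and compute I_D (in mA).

V_SG = V_S − V_G = 8.06 − 6.41 = 1.65 V; V_SD = V_S − V_D = 8.06 − 2.19 = 5.87 V.
V_ov = V_SG − |V_th| = 1.65 − 0.661 = 0.989 V.
Since V_SD = 5.87 V ≥ V_ov = 0.989 V, the device is in saturation.
I_D = ½ k_p V_ov² = 0.5 × 7.12 × 0.989² = 3.48 mA.

Saturation; I_D = 3.48 mA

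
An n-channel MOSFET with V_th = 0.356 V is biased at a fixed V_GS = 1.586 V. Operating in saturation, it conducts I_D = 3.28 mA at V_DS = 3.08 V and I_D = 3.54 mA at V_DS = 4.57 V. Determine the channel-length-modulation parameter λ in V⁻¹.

λ = 0.0636 V⁻¹

With V_GS fixed, I_D ∝ (1 + λ V_DS) in saturation, so I_D2/I_D1 = (1 + λ V_DS2)/(1 + λ V_DS1).
3.54/3.28 = 1.079 = (1 + 4.57 λ)/(1 + 3.08 λ).
Solving: λ (I_D1 V_DS2 − I_D2 V_DS1) = I_D2 − I_D1, so λ = (3.54 − 3.28) / (3.28 × 4.57 − 3.54 × 3.08) = 0.26 / 4.09 = 0.0636 V⁻¹.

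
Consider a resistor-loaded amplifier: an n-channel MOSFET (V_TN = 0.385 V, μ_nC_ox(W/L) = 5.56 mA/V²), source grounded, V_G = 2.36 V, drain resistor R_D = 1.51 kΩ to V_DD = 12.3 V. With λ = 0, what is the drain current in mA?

I_D = 7.56 mA

V_GS = V_G = 2.36 V, so V_ov = 2.36 − 0.385 = 1.97 V.
Assume saturation: I_D = ½ k_n V_ov² = 0.5 × 5.56 × 1.97² = 10.8 mA, giving V_DS = V_DD − I_D R_D = 12.3 − 10.8 × 1.51 = -4.07 V.
But -4.07 V < V_ov = 1.97 V, so the device is actually in triode.
In triode I_D = k_n[V_ov V_DS − ½ V_DS²] and I_D = (V_DD − V_DS)/R_D. Equating: 4.2 V_DS² − 17.58 V_DS + 12.3 = 0, giving V_DS = 0.888 V (the root below V_ov).
I_D = (12.3 − 0.888) / 1.51 = 7.56 mA.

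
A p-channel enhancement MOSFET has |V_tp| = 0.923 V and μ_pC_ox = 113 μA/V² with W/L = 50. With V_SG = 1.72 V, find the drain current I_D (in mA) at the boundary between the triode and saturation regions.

I_D = 1.79 mA

At the boundary V_SD = V_ov = V_SG − |V_tp| = 1.72 − 0.923 = 0.797 V.
k_p = μ_pC_ox · (W/L) = 5.65 mA/V².
I_D = ½ k_p V_ov² = 0.5 × 5.65 × 0.797² = 1.79 mA.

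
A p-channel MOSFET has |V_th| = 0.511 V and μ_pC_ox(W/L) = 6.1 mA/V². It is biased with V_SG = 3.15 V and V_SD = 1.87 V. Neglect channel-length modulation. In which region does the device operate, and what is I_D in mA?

Triode; I_D = 19.4 mA

V_ov = V_SG − |V_th| = 3.15 − 0.511 = 2.64 V.
Since V_SD = 1.87 V < V_ov = 2.64 V, the device is in the triode region.
I_D = k_p [V_ov · V_SD − ½ V_SD²] = 6.1 × [2.64 × 1.87 − 0.5 × 1.87²] = 19.4 mA.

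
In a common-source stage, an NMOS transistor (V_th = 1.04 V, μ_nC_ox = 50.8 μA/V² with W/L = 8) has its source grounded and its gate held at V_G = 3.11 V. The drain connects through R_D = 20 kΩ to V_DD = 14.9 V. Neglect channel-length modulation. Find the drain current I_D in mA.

V_GS = V_G = 3.11 V, so V_ov = 3.11 − 1.04 = 2.07 V.
k_n = μ_nC_ox · (W/L) = 0.4064 mA/V².
Assume saturation: I_D = ½ k_n V_ov² = 0.5 × 0.4064 × 2.07² = 0.871 mA, giving V_DS = V_DD − I_D R_D = 14.9 − 0.871 × 20 = -2.51 V.
But -2.51 V < V_ov = 2.07 V, so the device is actually in triode.
In triode I_D = k_n[V_ov V_DS − ½ V_DS²] and I_D = (V_DD − V_DS)/R_D. Equating: 4.06 V_DS² − 17.82 V_DS + 14.9 = 0, giving V_DS = 1.12 V (the root below V_ov).
I_D = (14.9 − 1.12) / 20 = 0.689 mA.

I_D = 0.689 mA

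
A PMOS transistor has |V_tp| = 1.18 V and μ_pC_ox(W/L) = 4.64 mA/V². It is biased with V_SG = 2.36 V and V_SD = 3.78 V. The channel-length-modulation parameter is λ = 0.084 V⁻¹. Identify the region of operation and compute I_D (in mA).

Saturation; I_D = 4.26 mA

V_ov = V_SG − |V_tp| = 2.36 − 1.18 = 1.18 V.
Since V_SD = 3.78 V ≥ V_ov = 1.18 V, the device is in saturation.
I_D = ½ k_p V_ov² (1 + λ V_SD) = 0.5 × 4.64 × 1.18² × (1 + 0.084 × 3.78) = 4.26 mA.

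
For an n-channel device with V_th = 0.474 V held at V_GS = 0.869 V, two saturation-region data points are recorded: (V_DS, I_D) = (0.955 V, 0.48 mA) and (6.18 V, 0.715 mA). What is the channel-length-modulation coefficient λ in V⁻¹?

λ = 0.103 V⁻¹

With V_GS fixed, I_D ∝ (1 + λ V_DS) in saturation, so I_D2/I_D1 = (1 + λ V_DS2)/(1 + λ V_DS1).
0.715/0.48 = 1.49 = (1 + 6.18 λ)/(1 + 0.955 λ).
Solving: λ (I_D1 V_DS2 − I_D2 V_DS1) = I_D2 − I_D1, so λ = (0.715 − 0.48) / (0.48 × 6.18 − 0.715 × 0.955) = 0.235 / 2.28 = 0.103 V⁻¹.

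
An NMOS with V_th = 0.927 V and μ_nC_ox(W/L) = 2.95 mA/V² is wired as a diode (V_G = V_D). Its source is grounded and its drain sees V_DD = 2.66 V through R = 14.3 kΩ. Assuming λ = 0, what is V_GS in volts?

V_GS = 1.19 V

With gate tied to drain, V_GS = V_DS ≥ V_GS − V_th, so the device is in saturation.
KCL at the drain: ½ k_n (V_GS − V_th)² = (V_DD − V_GS)/R.
Let x = V_GS − 0.927. Then 21.1 x² + x − 1.733 = 0, giving x = 0.264 V (positive root), so V_GS = 1.19 V.
I_D = (V_DD − V_GS)/R = (2.66 − 1.19) / 14.3 = 0.103 mA.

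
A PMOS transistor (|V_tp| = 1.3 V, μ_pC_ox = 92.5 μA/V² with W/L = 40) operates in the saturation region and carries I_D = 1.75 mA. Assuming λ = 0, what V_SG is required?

V_SG = 2.27 V

k_p = μ_pC_ox · (W/L) = 3.7 mA/V².
In saturation I_D = ½ k_p (V_SG − |V_tp|)², so V_SG − |V_tp| = √(2 I_D / k_p) = √(2 × 1.75 / 3.7) = 0.973 V.
V_SG = 1.3 + 0.973 = 2.27 V.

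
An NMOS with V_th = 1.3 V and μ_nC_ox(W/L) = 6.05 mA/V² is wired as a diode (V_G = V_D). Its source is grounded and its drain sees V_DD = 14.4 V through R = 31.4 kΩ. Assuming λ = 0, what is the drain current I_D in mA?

I_D = 0.406 mA

With gate tied to drain, V_GS = V_DS ≥ V_GS − V_th, so the device is in saturation.
KCL at the drain: ½ k_n (V_GS − V_th)² = (V_DD − V_GS)/R.
Let x = V_GS − 1.3. Then 95 x² + x − 13.1 = 0, giving x = 0.366 V (positive root), so V_GS = 1.67 V.
I_D = (V_DD − V_GS)/R = (14.4 − 1.67) / 31.4 = 0.406 mA.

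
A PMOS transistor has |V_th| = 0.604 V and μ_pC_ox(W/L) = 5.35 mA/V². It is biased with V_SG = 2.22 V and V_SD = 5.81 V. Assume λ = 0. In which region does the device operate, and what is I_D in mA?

V_ov = V_SG − |V_th| = 2.22 − 0.604 = 1.62 V.
Since V_SD = 5.81 V ≥ V_ov = 1.62 V, the device is in saturation.
I_D = ½ k_p V_ov² = 0.5 × 5.35 × 1.62² = 6.99 mA.

Saturation; I_D = 6.99 mA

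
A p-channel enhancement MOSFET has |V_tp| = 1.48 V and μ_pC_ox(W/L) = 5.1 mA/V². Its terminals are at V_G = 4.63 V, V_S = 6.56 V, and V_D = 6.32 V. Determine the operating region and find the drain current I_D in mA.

Triode; I_D = 0.404 mA

V_SG = V_S − V_G = 6.56 − 4.63 = 1.93 V; V_SD = V_S − V_D = 6.56 − 6.32 = 0.24 V.
V_ov = V_SG − |V_tp| = 1.93 − 1.48 = 0.45 V.
Since V_SD = 0.24 V < V_ov = 0.45 V, the device is in the triode region.
I_D = k_p [V_ov · V_SD − ½ V_SD²] = 5.1 × [0.45 × 0.24 − 0.5 × 0.24²] = 0.404 mA.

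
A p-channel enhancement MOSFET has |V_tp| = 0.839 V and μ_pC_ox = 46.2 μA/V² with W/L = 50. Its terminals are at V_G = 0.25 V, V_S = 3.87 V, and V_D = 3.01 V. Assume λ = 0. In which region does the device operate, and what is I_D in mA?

V_SG = V_S − V_G = 3.87 − 0.25 = 3.62 V; V_SD = V_S − V_D = 3.87 − 3.01 = 0.86 V.
k_p = μ_pC_ox · (W/L) = 2.31 mA/V².
V_ov = V_SG − |V_tp| = 3.62 − 0.839 = 2.78 V.
Since V_SD = 0.86 V < V_ov = 2.78 V, the device is in the triode region.
I_D = k_p [V_ov · V_SD − ½ V_SD²] = 2.31 × [2.78 × 0.86 − 0.5 × 0.86²] = 4.67 mA.

Triode; I_D = 4.67 mA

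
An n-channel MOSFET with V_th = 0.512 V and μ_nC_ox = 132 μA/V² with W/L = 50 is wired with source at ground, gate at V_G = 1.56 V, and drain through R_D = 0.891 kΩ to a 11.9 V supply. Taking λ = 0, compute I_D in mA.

V_GS = V_G = 1.56 V, so V_ov = 1.56 − 0.512 = 1.05 V.
k_n = μ_nC_ox · (W/L) = 6.6 mA/V².
Assume saturation: I_D = ½ k_n V_ov² = 0.5 × 6.6 × 1.05² = 3.62 mA, giving V_DS = V_DD − I_D R_D = 11.9 − 3.62 × 0.891 = 8.67 V.
V_DS = 8.67 V ≥ V_ov = 1.05 V, confirming saturation.

I_D = 3.62 mA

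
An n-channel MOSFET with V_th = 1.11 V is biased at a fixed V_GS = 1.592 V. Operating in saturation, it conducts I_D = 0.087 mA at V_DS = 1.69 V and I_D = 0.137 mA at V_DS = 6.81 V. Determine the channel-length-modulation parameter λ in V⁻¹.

With V_GS fixed, I_D ∝ (1 + λ V_DS) in saturation, so I_D2/I_D1 = (1 + λ V_DS2)/(1 + λ V_DS1).
0.137/0.087 = 1.575 = (1 + 6.81 λ)/(1 + 1.69 λ).
Solving: λ (I_D1 V_DS2 − I_D2 V_DS1) = I_D2 − I_D1, so λ = (0.137 − 0.087) / (0.087 × 6.81 − 0.137 × 1.69) = 0.05 / 0.361 = 0.139 V⁻¹.

λ = 0.139 V⁻¹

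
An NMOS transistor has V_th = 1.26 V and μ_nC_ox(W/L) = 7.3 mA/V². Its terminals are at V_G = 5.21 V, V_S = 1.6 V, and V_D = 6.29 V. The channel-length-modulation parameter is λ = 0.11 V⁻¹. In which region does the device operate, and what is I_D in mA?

Saturation; I_D = 30.6 mA

V_GS = V_G − V_S = 5.21 − 1.6 = 3.61 V; V_DS = V_D − V_S = 6.29 − 1.6 = 4.69 V.
V_ov = V_GS − V_th = 3.61 − 1.26 = 2.35 V.
Since V_DS = 4.69 V ≥ V_ov = 2.35 V, the device is in saturation.
I_D = ½ k_n V_ov² (1 + λ V_DS) = 0.5 × 7.3 × 2.35² × (1 + 0.11 × 4.69) = 30.6 mA.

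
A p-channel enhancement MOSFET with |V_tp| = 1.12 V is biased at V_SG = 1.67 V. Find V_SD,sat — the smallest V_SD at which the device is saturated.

V_SD,sat = 0.550 V

The boundary between triode and saturation is V_SD = V_SG − |V_tp| = V_ov.
V_ov = 1.67 − 1.12 = 0.55 V.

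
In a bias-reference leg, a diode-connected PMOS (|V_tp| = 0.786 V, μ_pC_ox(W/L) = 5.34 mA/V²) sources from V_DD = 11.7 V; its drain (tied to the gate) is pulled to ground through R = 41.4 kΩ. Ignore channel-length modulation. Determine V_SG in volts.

With gate tied to drain, V_SG = V_SD ≥ V_SG − |V_tp|, so the device is in saturation.
KCL at the drain: ½ k_p (V_SG − |V_tp|)² = (V_DD − V_SG)/R.
Let x = V_SG − 0.786. Then 111 x² + x − 10.91 = 0, giving x = 0.31 V (positive root), so V_SG = 1.1 V.
I_D = (V_DD − V_SG)/R = (11.7 − 1.1) / 41.4 = 0.256 mA.

V_SG = 1.10 V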